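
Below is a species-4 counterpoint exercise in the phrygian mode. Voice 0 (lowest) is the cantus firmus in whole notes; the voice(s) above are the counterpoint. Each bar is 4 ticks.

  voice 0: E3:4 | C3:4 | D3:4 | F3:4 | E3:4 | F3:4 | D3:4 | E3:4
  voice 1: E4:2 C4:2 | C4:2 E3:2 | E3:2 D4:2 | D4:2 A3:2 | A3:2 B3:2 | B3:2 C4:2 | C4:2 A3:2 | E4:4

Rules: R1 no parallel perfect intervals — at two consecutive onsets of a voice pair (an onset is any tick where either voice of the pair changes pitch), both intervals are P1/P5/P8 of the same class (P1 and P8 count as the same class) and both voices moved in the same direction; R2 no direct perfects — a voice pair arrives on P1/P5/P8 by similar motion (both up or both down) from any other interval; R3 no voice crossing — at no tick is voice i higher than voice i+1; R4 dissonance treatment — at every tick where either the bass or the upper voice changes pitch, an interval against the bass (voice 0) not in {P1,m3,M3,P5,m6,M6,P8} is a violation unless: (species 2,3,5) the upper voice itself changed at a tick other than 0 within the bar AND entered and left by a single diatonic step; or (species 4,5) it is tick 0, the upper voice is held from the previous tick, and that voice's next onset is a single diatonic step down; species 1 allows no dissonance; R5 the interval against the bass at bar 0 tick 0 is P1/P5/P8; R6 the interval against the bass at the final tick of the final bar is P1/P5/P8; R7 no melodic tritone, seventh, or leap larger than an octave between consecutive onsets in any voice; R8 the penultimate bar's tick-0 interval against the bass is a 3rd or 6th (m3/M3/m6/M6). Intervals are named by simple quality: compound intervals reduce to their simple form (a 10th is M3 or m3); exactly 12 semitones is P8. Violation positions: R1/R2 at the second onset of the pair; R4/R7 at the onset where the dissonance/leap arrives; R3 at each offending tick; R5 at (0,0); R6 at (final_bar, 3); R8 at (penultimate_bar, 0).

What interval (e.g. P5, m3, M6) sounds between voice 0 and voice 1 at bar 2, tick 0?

M2

voice 0=D3 voice 1=E3 -> M2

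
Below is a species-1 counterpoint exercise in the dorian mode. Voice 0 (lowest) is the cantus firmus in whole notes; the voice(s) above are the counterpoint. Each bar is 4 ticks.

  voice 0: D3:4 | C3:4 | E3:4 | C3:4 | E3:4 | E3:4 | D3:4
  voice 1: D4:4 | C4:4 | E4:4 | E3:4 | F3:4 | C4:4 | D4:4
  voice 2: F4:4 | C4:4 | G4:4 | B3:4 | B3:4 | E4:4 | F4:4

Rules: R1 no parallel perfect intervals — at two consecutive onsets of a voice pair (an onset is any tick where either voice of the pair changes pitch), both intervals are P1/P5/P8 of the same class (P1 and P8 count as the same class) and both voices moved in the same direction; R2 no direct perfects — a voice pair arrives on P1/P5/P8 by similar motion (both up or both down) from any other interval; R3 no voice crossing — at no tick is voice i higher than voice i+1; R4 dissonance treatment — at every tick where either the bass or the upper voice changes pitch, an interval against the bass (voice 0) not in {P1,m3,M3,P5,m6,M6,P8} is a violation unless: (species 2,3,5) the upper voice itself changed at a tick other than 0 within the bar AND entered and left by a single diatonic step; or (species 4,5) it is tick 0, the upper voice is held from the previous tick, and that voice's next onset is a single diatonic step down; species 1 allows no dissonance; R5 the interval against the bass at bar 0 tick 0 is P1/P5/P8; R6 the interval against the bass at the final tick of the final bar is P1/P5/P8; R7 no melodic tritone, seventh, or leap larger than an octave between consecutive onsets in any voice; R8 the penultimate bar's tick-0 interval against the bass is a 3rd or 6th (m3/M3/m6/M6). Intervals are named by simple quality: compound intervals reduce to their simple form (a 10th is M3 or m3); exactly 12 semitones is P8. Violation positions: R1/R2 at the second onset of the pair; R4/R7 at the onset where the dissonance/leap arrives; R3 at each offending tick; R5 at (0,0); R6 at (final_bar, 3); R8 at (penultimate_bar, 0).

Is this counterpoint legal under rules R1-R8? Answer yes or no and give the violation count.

bar 0: v0=D3 v1=D4 v2=F4 (m3)
bar 1: v0=C3 v1=C4 v2=C4 (P8)
bar 2: v0=E3 v1=E4 v2=G4 (m3)
bar 3: v0=C3 v1=E3 v2=B3 (M7)
bar 4: v0=E3 v1=F3 v2=B3 (P5)
bar 5: v0=E3 v1=C4 v2=E4 (P8)
bar 6: v0=D3 v1=D4 v2=F4 (m3)
  R5 @ bar0.0: opens on m3
  R1 @ bar1.0: D3/D4 P8 -> C3/C4 P8 similar
  R2 @ bar1.0: D3/F4 m3 -> C3/C4 P8 similar
  R2 @ bar1.0: D4/F4 m3 -> C4/C4 P1 similar
  R1 @ bar2.0: C3/C4 P8 -> E3/E4 P8 similar
  R2 @ bar3.0: E4/G4 m3 -> E3/B3 P5 similar
  R4 @ bar3.0: C3/B3 M7 untreated
  R4 @ bar4.0: E3/F3 m2 untreated
  R8 @ bar5.0: penult P8 not 3rd/6th
  R6 @ bar6.3: closes on m3

No (10 violations)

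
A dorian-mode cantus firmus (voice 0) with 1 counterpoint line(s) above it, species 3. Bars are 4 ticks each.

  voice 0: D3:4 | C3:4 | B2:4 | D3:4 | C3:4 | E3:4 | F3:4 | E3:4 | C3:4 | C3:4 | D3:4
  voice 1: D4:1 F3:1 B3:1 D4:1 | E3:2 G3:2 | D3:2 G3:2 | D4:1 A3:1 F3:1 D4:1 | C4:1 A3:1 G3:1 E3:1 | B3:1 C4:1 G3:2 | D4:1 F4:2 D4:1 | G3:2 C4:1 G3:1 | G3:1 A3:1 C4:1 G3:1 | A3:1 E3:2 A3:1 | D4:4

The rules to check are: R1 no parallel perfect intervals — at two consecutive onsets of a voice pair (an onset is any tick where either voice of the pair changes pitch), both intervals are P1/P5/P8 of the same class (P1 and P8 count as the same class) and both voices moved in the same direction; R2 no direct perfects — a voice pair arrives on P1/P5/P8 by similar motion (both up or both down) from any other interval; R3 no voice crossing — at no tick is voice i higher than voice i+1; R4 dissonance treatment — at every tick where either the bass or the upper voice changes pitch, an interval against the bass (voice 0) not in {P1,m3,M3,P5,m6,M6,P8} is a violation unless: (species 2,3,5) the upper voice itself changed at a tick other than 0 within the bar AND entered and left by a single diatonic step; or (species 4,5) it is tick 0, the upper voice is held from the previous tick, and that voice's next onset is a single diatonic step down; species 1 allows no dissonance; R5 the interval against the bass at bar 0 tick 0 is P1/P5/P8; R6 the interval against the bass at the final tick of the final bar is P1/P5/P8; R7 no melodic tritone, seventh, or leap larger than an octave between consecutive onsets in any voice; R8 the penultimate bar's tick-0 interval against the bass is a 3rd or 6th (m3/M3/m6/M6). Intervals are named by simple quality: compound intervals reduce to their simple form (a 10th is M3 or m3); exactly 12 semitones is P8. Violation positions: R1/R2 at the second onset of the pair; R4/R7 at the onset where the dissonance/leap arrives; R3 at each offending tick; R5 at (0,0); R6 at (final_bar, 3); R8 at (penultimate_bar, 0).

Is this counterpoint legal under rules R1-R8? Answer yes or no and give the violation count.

No (6 violations)

bar 0: v0=D3 v1=D4 (P8)
bar 1: v0=C3 v1=E3 (M3)
bar 2: v0=B2 v1=D3 (m3)
bar 3: v0=D3 v1=D4 (P8)
bar 4: v0=C3 v1=C4 (P8)
bar 5: v0=E3 v1=B3 (P5)
bar 6: v0=F3 v1=D4 (M6)
bar 7: v0=E3 v1=G3 (m3)
bar 8: v0=C3 v1=G3 (P5)
bar 9: v0=C3 v1=A3 (M6)
bar 10: v0=D3 v1=D4 (P8)
  R7 @ bar0.2: F3->B3 leap 6st
  R7 @ bar1.0: D4->E3 leap 10st
  R2 @ bar3.0: B2/G3 m6 -> D3/D4 P8 similar
  R1 @ bar4.0: D3/D4 P8 -> C3/C4 P8 similar
  R2 @ bar5.0: C3/E3 M3 -> E3/B3 P5 similar
  R2 @ bar10.0: C3/A3 M6 -> D3/D4 P8 similar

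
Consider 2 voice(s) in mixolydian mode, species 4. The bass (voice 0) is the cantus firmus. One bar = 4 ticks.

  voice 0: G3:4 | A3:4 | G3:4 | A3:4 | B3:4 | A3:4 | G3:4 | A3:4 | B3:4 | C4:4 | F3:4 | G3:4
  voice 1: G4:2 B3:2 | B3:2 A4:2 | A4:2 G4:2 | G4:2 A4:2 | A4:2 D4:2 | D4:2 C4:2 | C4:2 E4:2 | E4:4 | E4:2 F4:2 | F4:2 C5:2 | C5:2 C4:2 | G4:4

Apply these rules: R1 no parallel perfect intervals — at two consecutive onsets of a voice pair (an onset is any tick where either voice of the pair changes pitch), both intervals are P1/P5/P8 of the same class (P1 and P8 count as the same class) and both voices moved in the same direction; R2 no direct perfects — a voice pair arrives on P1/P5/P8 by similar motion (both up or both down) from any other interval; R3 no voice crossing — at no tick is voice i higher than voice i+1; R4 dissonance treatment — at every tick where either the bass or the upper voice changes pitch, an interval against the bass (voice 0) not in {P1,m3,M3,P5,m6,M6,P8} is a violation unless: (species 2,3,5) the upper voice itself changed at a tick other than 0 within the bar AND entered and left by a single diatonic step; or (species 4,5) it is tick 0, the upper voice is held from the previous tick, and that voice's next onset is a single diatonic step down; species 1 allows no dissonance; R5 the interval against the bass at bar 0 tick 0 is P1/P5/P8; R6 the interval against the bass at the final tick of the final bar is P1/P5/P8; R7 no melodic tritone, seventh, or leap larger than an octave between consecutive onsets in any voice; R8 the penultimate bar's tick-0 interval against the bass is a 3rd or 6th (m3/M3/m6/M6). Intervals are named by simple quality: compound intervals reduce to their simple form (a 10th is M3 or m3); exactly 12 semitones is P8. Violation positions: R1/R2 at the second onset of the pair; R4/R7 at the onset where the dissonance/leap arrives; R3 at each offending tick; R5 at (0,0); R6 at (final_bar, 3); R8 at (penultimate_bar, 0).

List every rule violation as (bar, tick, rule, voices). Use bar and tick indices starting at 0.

(1, 0, R4, (0, 1))
(1, 2, R7, (1,))
(3, 0, R4, (0, 1))
(4, 0, R4, (0, 1))
(6, 0, R4, (0, 1))
(8, 0, R4, (0, 1))
(8, 2, R4, (0, 1))
(9, 0, R4, (0, 1))
(10, 0, R8, (0, 1))
(11, 0, R2, (0, 1))

bar 0: v0=G3 v1=G4 downbeat P8
bar 1: v0=A3 v1=B3 downbeat M2
bar 2: v0=G3 v1=A4 downbeat M2
bar 3: v0=A3 v1=G4 downbeat m7
bar 4: v0=B3 v1=A4 downbeat m7
bar 5: v0=A3 v1=D4 downbeat P4
bar 6: v0=G3 v1=C4 downbeat P4
bar 7: v0=A3 v1=E4 downbeat P5
bar 8: v0=B3 v1=E4 downbeat P4
bar 9: v0=C4 v1=F4 downbeat P4
bar 10: v0=F3 v1=C5 downbeat P5
bar 11: v0=G3 v1=G4 downbeat P8
  -> R4 @ bar 1 tick 0 v(0, 1): A3/B3 M2 untreated
  -> R7 @ bar 1 tick 2 v(1,): B3->A4 leap 10st
  -> R4 @ bar 3 tick 0 v(0, 1): A3/G4 m7 untreated
  -> R4 @ bar 4 tick 0 v(0, 1): B3/A4 m7 untreated
  -> R4 @ bar 6 tick 0 v(0, 1): G3/C4 P4 untreated
  -> R4 @ bar 8 tick 0 v(0, 1): B3/E4 P4 untreated
  -> R4 @ bar 8 tick 2 v(0, 1): B3/F4 TT untreated
  -> R4 @ bar 9 tick 0 v(0, 1): C4/F4 P4 untreated
  -> R8 @ bar 10 tick 0 v(0, 1): penult P5 not 3rd/6th
  -> R2 @ bar 11 tick 0 v(0, 1): F3/C4 P5 -> G3/G4 P8 similar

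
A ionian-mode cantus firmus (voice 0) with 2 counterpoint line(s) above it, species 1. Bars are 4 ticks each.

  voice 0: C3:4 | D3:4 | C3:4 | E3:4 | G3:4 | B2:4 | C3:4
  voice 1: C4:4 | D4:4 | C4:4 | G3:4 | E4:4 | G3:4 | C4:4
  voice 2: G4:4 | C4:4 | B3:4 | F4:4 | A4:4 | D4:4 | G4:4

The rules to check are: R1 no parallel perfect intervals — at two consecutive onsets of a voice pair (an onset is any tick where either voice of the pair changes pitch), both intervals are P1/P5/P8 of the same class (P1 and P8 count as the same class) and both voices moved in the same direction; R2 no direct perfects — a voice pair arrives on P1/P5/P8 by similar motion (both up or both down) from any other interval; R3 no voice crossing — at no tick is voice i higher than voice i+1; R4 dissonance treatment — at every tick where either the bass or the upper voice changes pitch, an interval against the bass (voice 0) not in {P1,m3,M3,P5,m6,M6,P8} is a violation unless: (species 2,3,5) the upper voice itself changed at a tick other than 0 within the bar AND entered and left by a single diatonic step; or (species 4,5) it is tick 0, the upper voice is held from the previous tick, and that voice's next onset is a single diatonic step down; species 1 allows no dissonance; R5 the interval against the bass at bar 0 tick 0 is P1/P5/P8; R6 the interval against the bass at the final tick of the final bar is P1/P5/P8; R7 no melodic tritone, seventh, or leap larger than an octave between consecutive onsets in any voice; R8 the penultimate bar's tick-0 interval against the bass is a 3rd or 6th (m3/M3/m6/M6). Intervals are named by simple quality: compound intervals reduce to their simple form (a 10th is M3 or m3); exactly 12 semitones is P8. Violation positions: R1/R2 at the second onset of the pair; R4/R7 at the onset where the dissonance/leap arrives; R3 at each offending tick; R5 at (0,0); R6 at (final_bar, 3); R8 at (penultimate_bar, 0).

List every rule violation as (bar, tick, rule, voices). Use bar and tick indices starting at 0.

bar 0: v0=C3 v1=C4 v2=G4 downbeat P5
bar 1: v0=D3 v1=D4 v2=C4 downbeat m7
bar 2: v0=C3 v1=C4 v2=B3 downbeat M7
bar 3: v0=E3 v1=G3 v2=F4 downbeat m2
bar 4: v0=G3 v1=E4 v2=A4 downbeat M2
bar 5: v0=B2 v1=G3 v2=D4 downbeat m3
bar 6: v0=C3 v1=C4 v2=G4 downbeat P5
  -> R1 @ bar 1 tick 0 v(0, 1): C3/C4 P8 -> D3/D4 P8 similar
  -> R3 @ bar 1 tick 0 v(1, 2): D4 above C4
  -> R4 @ bar 1 tick 0 v(0, 2): D3/C4 m7 untreated
  -> R3 @ bar 1 tick 1 v(1, 2): D4 above C4
  -> R3 @ bar 1 tick 2 v(1, 2): D4 above C4
  -> R3 @ bar 1 tick 3 v(1, 2): D4 above C4
  -> R1 @ bar 2 tick 0 v(0, 1): D3/D4 P8 -> C3/C4 P8 similar
  -> R3 @ bar 2 tick 0 v(1, 2): C4 above B3
  -> R4 @ bar 2 tick 0 v(0, 2): C3/B3 M7 untreated
  -> R3 @ bar 2 tick 1 v(1, 2): C4 above B3
  -> R3 @ bar 2 tick 2 v(1, 2): C4 above B3
  -> R3 @ bar 2 tick 3 v(1, 2): C4 above B3
  -> R4 @ bar 3 tick 0 v(0, 2): E3/F4 m2 untreated
  -> R7 @ bar 3 tick 0 v(2,): B3->F4 leap 6st
  -> R4 @ bar 4 tick 0 v(0, 2): G3/A4 M2 untreated
  -> R2 @ bar 5 tick 0 v(1, 2): E4/A4 P4 -> G3/D4 P5 similar
  -> R1 @ bar 6 tick 0 v(1, 2): G3/D4 P5 -> C4/G4 P5 similar
  -> R2 @ bar 6 tick 0 v(0, 1): B2/G3 m6 -> C3/C4 P8 similar
  -> R2 @ bar 6 tick 0 v(0, 2): B2/D4 m3 -> C3/G4 P5 similar

(1, 0, R1, (0, 1))
(1, 0, R3, (1, 2))
(1, 0, R4, (0, 2))
(1, 1, R3, (1, 2))
(1, 2, R3, (1, 2))
(1, 3, R3, (1, 2))
(2, 0, R1, (0, 1))
(2, 0, R3, (1, 2))
(2, 0, R4, (0, 2))
(2, 1, R3, (1, 2))
(2, 2, R3, (1, 2))
(2, 3, R3, (1, 2))
(3, 0, R4, (0, 2))
(3, 0, R7, (2,))
(4, 0, R4, (0, 2))
(5, 0, R2, (1, 2))
(6, 0, R1, (1, 2))
(6, 0, R2, (0, 1))
(6, 0, R2, (0, 2))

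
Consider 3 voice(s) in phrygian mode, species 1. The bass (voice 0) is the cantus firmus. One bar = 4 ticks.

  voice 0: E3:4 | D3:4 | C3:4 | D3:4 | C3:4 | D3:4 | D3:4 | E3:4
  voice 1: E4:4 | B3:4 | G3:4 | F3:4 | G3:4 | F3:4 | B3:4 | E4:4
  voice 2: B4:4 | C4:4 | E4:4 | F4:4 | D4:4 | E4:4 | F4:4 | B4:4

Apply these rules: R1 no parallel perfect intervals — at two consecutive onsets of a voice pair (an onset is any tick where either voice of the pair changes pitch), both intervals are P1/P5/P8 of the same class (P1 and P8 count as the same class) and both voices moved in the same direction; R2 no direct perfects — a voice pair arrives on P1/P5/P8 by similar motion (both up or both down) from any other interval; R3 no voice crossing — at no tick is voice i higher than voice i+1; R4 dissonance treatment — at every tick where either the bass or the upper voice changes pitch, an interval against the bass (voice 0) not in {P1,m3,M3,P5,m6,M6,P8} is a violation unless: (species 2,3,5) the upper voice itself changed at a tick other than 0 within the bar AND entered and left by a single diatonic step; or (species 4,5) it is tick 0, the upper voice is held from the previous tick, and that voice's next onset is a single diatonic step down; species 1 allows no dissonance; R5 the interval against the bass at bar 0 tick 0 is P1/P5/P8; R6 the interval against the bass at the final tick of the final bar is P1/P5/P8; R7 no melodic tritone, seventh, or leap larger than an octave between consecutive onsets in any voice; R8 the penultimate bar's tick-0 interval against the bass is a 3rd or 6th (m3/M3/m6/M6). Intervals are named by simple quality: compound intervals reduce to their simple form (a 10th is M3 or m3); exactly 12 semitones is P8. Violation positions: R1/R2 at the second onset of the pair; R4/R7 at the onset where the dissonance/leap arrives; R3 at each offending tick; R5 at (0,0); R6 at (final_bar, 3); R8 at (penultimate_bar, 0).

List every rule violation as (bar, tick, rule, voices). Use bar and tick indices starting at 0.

bar 0: v0=E3 v1=E4 v2=B4 downbeat P5
bar 1: v0=D3 v1=B3 v2=C4 downbeat m7
bar 2: v0=C3 v1=G3 v2=E4 downbeat M3
bar 3: v0=D3 v1=F3 v2=F4 downbeat m3
bar 4: v0=C3 v1=G3 v2=D4 downbeat M2
bar 5: v0=D3 v1=F3 v2=E4 downbeat M2
bar 6: v0=D3 v1=B3 v2=F4 downbeat m3
bar 7: v0=E3 v1=E4 v2=B4 downbeat P5
  -> R4 @ bar 1 tick 0 v(0, 2): D3/C4 m7 untreated
  -> R7 @ bar 1 tick 0 v(2,): B4->C4 leap 11st
  -> R2 @ bar 2 tick 0 v(0, 1): D3/B3 M6 -> C3/G3 P5 similar
  -> R4 @ bar 4 tick 0 v(0, 2): C3/D4 M2 untreated
  -> R4 @ bar 5 tick 0 v(0, 2): D3/E4 M2 untreated
  -> R7 @ bar 6 tick 0 v(1,): F3->B3 leap 6st
  -> R2 @ bar 7 tick 0 v(0, 1): D3/B3 M6 -> E3/E4 P8 similar
  -> R2 @ bar 7 tick 0 v(0, 2): D3/F4 m3 -> E3/B4 P5 similar
  -> R2 @ bar 7 tick 0 v(1, 2): B3/F4 TT -> E4/B4 P5 similar
  -> R7 @ bar 7 tick 0 v(2,): F4->B4 leap 6st

(1, 0, R4, (0, 2))
(1, 0, R7, (2,))
(2, 0, R2, (0, 1))
(4, 0, R4, (0, 2))
(5, 0, R4, (0, 2))
(6, 0, R7, (1,))
(7, 0, R2, (0, 1))
(7, 0, R2, (0, 2))
(7, 0, R2, (1, 2))
(7, 0, R7, (2,))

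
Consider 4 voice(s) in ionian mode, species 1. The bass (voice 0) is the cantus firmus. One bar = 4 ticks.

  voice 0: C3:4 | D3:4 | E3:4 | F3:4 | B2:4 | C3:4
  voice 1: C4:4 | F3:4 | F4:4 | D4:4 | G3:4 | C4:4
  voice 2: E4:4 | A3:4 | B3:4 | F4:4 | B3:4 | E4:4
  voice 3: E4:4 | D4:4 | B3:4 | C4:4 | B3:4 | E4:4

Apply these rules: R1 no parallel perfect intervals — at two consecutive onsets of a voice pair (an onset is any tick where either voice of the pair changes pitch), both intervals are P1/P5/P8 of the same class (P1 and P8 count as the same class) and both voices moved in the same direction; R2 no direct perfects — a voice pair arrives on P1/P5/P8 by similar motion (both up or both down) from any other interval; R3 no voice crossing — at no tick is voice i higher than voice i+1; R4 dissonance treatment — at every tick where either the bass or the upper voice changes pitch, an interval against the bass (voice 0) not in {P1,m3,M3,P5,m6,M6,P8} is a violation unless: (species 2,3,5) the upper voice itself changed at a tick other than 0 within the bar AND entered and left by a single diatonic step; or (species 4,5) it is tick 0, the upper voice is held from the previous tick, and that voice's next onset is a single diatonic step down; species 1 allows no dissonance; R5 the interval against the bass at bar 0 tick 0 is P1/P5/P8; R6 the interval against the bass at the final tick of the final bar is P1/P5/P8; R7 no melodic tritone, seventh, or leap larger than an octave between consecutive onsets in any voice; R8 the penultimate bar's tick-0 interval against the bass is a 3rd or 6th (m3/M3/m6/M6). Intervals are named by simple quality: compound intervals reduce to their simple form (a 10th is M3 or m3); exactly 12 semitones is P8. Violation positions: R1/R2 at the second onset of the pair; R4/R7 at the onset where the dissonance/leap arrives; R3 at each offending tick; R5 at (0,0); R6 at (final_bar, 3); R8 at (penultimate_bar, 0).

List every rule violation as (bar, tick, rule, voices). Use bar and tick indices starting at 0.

(0, 0, R5, (0, 2))
(0, 0, R5, (0, 3))
(2, 0, R1, (0, 2))
(2, 0, R3, (1, 2))
(2, 0, R4, (0, 1))
(2, 1, R3, (1, 2))
(2, 2, R3, (1, 2))
(2, 3, R3, (1, 2))
(3, 0, R1, (0, 3))
(3, 0, R2, (0, 2))
(3, 0, R3, (2, 3))
(3, 0, R7, (2,))
(3, 1, R3, (2, 3))
(3, 2, R3, (2, 3))
(3, 3, R3, (2, 3))
(4, 0, R1, (0, 2))
(4, 0, R2, (0, 3))
(4, 0, R2, (2, 3))
(4, 0, R7, (0,))
(4, 0, R7, (2,))
(4, 0, R8, (0, 2))
(4, 0, R8, (0, 3))
(5, 0, R1, (2, 3))
(5, 0, R2, (0, 1))
(5, 3, R6, (0, 2))
(5, 3, R6, (0, 3))

bar 0: v0=C3 v1=C4 v2=E4 v3=E4 downbeat M3
bar 1: v0=D3 v1=F3 v2=A3 v3=D4 downbeat P8
bar 2: v0=E3 v1=F4 v2=B3 v3=B3 downbeat P5
bar 3: v0=F3 v1=D4 v2=F4 v3=C4 downbeat P5
bar 4: v0=B2 v1=G3 v2=B3 v3=B3 downbeat P8
bar 5: v0=C3 v1=C4 v2=E4 v3=E4 downbeat M3
  -> R5 @ bar 0 tick 0 v(0, 2): opens on M3
  -> R5 @ bar 0 tick 0 v(0, 3): opens on M3
  -> R1 @ bar 2 tick 0 v(0, 2): D3/A3 P5 -> E3/B3 P5 similar
  -> R3 @ bar 2 tick 0 v(1, 2): F4 above B3
  -> R4 @ bar 2 tick 0 v(0, 1): E3/F4 m2 untreated
  -> R3 @ bar 2 tick 1 v(1, 2): F4 above B3
  -> R3 @ bar 2 tick 2 v(1, 2): F4 above B3
  -> R3 @ bar 2 tick 3 v(1, 2): F4 above B3
  -> R1 @ bar 3 tick 0 v(0, 3): E3/B3 P5 -> F3/C4 P5 similar
  -> R2 @ bar 3 tick 0 v(0, 2): E3/B3 P5 -> F3/F4 P8 similar
  -> R3 @ bar 3 tick 0 v(2, 3): F4 above C4
  -> R7 @ bar 3 tick 0 v(2,): B3->F4 leap 6st
  -> R3 @ bar 3 tick 1 v(2, 3): F4 above C4
  -> R3 @ bar 3 tick 2 v(2, 3): F4 above C4
  -> R3 @ bar 3 tick 3 v(2, 3): F4 above C4
  -> R1 @ bar 4 tick 0 v(0, 2): F3/F4 P8 -> B2/B3 P8 similar
  -> R2 @ bar 4 tick 0 v(0, 3): F3/C4 P5 -> B2/B3 P8 similar
  -> R2 @ bar 4 tick 0 v(2, 3): F4/C4 P4 -> B3/B3 P1 similar
  -> R7 @ bar 4 tick 0 v(0,): F3->B2 leap 6st
  -> R7 @ bar 4 tick 0 v(2,): F4->B3 leap 6st
  -> R8 @ bar 4 tick 0 v(0, 2): penult P8 not 3rd/6th
  -> R8 @ bar 4 tick 0 v(0, 3): penult P8 not 3rd/6th
  -> R1 @ bar 5 tick 0 v(2, 3): B3/B3 P1 -> E4/E4 P1 similar
  -> R2 @ bar 5 tick 0 v(0, 1): B2/G3 m6 -> C3/C4 P8 similar
  -> R6 @ bar 5 tick 3 v(0, 2): closes on M3
  -> R6 @ bar 5 tick 3 v(0, 3): closes on M3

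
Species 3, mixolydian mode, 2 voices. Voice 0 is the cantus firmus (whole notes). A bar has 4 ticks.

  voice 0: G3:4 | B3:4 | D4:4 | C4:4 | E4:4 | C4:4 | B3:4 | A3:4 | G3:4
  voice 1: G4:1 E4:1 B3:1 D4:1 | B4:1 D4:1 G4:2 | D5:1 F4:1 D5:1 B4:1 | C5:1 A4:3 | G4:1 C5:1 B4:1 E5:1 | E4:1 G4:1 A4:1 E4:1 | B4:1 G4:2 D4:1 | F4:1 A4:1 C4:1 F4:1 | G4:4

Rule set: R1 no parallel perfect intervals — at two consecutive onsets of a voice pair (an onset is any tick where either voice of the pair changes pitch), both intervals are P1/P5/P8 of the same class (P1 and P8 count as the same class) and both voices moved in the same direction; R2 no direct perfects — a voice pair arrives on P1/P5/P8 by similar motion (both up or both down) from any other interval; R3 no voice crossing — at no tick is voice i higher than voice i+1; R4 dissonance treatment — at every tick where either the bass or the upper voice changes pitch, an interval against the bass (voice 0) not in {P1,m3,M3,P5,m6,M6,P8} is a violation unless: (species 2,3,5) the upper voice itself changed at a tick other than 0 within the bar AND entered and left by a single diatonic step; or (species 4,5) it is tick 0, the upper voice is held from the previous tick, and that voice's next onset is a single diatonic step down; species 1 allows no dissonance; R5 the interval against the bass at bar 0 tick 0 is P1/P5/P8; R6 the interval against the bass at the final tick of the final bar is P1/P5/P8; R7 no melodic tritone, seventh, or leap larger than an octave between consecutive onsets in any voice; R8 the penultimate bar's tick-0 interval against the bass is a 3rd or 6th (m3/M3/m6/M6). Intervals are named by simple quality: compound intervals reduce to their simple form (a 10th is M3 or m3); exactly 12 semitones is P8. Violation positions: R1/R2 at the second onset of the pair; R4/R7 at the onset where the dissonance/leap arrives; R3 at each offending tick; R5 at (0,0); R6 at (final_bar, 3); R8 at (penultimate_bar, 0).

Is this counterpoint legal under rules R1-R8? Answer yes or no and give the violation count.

bar 0: v0=G3 v1=G4 (P8)
bar 1: v0=B3 v1=B4 (P8)
bar 2: v0=D4 v1=D5 (P8)
bar 3: v0=C4 v1=C5 (P8)
bar 4: v0=E4 v1=G4 (m3)
bar 5: v0=C4 v1=E4 (M3)
bar 6: v0=B3 v1=B4 (P8)
bar 7: v0=A3 v1=F4 (m6)
bar 8: v0=G3 v1=G4 (P8)
  R2 @ bar1.0: G3/D4 P5 -> B3/B4 P8 similar
  R2 @ bar2.0: B3/G4 m6 -> D4/D5 P8 similar

No (2 violations)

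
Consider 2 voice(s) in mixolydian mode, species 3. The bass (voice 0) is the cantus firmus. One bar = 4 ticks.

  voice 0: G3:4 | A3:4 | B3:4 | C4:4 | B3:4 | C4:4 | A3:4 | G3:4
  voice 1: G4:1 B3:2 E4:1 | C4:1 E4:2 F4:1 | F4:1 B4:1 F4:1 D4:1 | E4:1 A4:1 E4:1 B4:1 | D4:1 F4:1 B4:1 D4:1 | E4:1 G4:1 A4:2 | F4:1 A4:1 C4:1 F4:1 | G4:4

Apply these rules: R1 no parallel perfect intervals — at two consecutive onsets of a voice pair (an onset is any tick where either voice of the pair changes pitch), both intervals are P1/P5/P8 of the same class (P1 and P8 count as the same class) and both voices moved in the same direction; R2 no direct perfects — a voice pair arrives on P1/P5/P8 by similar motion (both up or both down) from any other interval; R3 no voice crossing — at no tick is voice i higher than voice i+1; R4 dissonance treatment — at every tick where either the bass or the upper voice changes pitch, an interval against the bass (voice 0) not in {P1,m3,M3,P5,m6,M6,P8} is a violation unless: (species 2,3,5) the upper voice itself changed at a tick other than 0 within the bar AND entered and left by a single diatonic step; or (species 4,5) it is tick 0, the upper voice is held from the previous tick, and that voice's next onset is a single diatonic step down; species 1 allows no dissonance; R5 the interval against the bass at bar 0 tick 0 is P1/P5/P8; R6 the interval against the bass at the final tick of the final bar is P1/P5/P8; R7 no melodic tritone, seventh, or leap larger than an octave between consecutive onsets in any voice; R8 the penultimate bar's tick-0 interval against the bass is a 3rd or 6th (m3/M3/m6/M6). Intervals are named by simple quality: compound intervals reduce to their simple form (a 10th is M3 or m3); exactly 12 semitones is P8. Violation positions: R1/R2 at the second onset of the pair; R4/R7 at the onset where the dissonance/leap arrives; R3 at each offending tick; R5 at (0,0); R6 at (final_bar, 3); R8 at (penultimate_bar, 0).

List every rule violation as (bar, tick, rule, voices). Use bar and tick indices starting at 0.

bar 0: v0=G3 v1=G4 downbeat P8
bar 1: v0=A3 v1=C4 downbeat m3
bar 2: v0=B3 v1=F4 downbeat TT
bar 3: v0=C4 v1=E4 downbeat M3
bar 4: v0=B3 v1=D4 downbeat m3
bar 5: v0=C4 v1=E4 downbeat M3
bar 6: v0=A3 v1=F4 downbeat m6
bar 7: v0=G3 v1=G4 downbeat P8
  -> R4 @ bar 2 tick 0 v(0, 1): B3/F4 TT untreated
  -> R7 @ bar 2 tick 1 v(1,): F4->B4 leap 6st
  -> R4 @ bar 2 tick 2 v(0, 1): B3/F4 TT untreated
  -> R7 @ bar 2 tick 2 v(1,): B4->F4 leap 6st
  -> R4 @ bar 3 tick 3 v(0, 1): C4/B4 M7 untreated
  -> R4 @ bar 4 tick 1 v(0, 1): B3/F4 TT untreated
  -> R7 @ bar 4 tick 2 v(1,): F4->B4 leap 6st

(2, 0, R4, (0, 1))
(2, 1, R7, (1,))
(2, 2, R4, (0, 1))
(2, 2, R7, (1,))
(3, 3, R4, (0, 1))
(4, 1, R4, (0, 1))
(4, 2, R7, (1,))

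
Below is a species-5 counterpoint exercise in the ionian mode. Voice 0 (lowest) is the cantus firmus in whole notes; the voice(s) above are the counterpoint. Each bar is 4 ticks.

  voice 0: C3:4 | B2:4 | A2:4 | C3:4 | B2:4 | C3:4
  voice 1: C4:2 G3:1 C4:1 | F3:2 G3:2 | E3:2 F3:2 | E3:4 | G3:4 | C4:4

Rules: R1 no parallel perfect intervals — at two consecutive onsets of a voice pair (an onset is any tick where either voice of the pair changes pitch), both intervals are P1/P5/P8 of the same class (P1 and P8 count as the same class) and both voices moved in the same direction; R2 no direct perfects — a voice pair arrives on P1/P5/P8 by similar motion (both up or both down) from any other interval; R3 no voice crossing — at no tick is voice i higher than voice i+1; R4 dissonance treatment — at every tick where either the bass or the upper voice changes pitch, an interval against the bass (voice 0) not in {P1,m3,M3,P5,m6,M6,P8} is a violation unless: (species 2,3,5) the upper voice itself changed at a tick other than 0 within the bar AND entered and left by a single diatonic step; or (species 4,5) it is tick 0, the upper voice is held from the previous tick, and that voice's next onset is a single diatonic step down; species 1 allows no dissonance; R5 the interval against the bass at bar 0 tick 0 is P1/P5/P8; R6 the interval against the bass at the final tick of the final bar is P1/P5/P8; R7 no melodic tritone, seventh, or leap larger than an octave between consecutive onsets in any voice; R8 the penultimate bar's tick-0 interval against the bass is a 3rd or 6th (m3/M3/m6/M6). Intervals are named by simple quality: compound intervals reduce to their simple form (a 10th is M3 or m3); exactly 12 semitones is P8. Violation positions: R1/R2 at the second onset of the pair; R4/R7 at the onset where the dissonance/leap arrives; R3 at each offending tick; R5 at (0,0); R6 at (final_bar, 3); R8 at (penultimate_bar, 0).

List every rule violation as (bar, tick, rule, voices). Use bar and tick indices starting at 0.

(1, 0, R4, (0, 1))
(2, 0, R2, (0, 1))
(5, 0, R2, (0, 1))

bar 0: v0=C3 v1=C4 downbeat P8
bar 1: v0=B2 v1=F3 downbeat TT
bar 2: v0=A2 v1=E3 downbeat P5
bar 3: v0=C3 v1=E3 downbeat M3
bar 4: v0=B2 v1=G3 downbeat m6
bar 5: v0=C3 v1=C4 downbeat P8
  -> R4 @ bar 1 tick 0 v(0, 1): B2/F3 TT untreated
  -> R2 @ bar 2 tick 0 v(0, 1): B2/G3 m6 -> A2/E3 P5 similar
  -> R2 @ bar 5 tick 0 v(0, 1): B2/G3 m6 -> C3/C4 P8 similar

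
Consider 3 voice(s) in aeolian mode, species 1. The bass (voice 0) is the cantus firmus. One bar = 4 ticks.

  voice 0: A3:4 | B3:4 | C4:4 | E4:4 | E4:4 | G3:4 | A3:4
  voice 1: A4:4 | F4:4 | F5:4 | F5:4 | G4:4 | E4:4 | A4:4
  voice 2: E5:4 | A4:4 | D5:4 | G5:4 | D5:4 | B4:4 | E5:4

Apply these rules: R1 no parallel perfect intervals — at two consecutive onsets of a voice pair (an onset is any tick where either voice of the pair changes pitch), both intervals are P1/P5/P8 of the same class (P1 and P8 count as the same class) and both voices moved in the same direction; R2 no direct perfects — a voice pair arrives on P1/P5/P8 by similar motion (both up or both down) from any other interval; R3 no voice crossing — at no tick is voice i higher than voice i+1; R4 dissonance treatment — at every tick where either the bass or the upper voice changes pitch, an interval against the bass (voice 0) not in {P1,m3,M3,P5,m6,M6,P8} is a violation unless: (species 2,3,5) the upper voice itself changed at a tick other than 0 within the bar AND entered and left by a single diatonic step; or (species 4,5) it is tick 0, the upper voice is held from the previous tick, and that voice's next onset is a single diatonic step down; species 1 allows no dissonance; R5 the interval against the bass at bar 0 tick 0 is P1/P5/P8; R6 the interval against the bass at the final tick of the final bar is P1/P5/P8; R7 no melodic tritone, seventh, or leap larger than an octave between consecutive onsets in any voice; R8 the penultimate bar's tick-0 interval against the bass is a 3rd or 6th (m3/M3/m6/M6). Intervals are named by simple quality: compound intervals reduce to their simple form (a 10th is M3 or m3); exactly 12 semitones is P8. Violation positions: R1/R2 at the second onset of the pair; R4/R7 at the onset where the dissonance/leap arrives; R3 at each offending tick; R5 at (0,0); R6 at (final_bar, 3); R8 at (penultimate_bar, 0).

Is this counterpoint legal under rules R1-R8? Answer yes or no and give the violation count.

No (16 violations)

bar 0: v0=A3 v1=A4 v2=E5 (P5)
bar 1: v0=B3 v1=F4 v2=A4 (m7)
bar 2: v0=C4 v1=F5 v2=D5 (M2)
bar 3: v0=E4 v1=F5 v2=G5 (m3)
bar 4: v0=E4 v1=G4 v2=D5 (m7)
bar 5: v0=G3 v1=E4 v2=B4 (M3)
bar 6: v0=A3 v1=A4 v2=E5 (P5)
  R4 @ bar1.0: B3/F4 TT untreated
  R4 @ bar1.0: B3/A4 m7 untreated
  R3 @ bar2.0: F5 above D5
  R4 @ bar2.0: C4/F5 P4 untreated
  R4 @ bar2.0: C4/D5 M2 untreated
  R3 @ bar2.1: F5 above D5
  R3 @ bar2.2: F5 above D5
  R3 @ bar2.3: F5 above D5
  R4 @ bar3.0: E4/F5 m2 untreated
  R2 @ bar4.0: F5/G5 M2 -> G4/D5 P5 similar
  R4 @ bar4.0: E4/D5 m7 untreated
  R7 @ bar4.0: F5->G4 leap 10st
  R1 @ bar5.0: G4/D5 P5 -> E4/B4 P5 similar
  R1 @ bar6.0: E4/B4 P5 -> A4/E5 P5 similar
  R2 @ bar6.0: G3/E4 M6 -> A3/A4 P8 similar
  R2 @ bar6.0: G3/B4 M3 -> A3/E5 P5 similar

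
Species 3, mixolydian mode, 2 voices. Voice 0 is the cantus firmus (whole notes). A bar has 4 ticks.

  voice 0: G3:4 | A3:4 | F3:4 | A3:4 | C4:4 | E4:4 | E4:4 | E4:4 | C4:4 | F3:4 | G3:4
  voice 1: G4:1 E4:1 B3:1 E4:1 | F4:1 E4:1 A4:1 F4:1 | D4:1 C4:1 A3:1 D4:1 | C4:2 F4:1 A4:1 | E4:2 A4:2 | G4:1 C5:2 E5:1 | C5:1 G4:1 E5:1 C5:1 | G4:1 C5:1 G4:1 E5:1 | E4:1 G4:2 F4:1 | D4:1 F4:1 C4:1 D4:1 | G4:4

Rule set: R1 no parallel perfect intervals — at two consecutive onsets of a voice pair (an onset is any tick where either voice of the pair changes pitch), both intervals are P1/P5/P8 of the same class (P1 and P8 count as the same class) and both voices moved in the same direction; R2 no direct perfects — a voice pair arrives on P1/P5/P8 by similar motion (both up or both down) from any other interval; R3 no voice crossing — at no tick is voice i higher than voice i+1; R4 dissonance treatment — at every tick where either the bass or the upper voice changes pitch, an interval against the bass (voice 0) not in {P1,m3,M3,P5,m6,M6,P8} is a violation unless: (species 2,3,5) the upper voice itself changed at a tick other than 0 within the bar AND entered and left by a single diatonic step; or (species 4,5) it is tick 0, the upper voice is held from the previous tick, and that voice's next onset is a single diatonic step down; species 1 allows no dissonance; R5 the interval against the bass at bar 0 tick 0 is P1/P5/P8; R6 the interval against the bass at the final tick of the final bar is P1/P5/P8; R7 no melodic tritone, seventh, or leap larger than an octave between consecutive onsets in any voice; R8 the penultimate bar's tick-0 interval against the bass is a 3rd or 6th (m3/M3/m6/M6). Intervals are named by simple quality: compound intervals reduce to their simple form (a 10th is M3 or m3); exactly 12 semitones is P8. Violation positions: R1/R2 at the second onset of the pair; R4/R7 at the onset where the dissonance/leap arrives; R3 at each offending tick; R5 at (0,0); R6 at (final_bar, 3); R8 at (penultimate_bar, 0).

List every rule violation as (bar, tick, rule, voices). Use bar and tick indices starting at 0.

bar 0: v0=G3 v1=G4 downbeat P8
bar 1: v0=A3 v1=F4 downbeat m6
bar 2: v0=F3 v1=D4 downbeat M6
bar 3: v0=A3 v1=C4 downbeat m3
bar 4: v0=C4 v1=E4 downbeat M3
bar 5: v0=E4 v1=G4 downbeat m3
bar 6: v0=E4 v1=C5 downbeat m6
bar 7: v0=E4 v1=G4 downbeat m3
bar 8: v0=C4 v1=E4 downbeat M3
bar 9: v0=F3 v1=D4 downbeat M6
bar 10: v0=G3 v1=G4 downbeat P8
  -> R4 @ bar 8 tick 3 v(0, 1): C4/F4 P4 untreated
  -> R2 @ bar 10 tick 0 v(0, 1): F3/D4 M6 -> G3/G4 P8 similar

(8, 3, R4, (0, 1))
(10, 0, R2, (0, 1))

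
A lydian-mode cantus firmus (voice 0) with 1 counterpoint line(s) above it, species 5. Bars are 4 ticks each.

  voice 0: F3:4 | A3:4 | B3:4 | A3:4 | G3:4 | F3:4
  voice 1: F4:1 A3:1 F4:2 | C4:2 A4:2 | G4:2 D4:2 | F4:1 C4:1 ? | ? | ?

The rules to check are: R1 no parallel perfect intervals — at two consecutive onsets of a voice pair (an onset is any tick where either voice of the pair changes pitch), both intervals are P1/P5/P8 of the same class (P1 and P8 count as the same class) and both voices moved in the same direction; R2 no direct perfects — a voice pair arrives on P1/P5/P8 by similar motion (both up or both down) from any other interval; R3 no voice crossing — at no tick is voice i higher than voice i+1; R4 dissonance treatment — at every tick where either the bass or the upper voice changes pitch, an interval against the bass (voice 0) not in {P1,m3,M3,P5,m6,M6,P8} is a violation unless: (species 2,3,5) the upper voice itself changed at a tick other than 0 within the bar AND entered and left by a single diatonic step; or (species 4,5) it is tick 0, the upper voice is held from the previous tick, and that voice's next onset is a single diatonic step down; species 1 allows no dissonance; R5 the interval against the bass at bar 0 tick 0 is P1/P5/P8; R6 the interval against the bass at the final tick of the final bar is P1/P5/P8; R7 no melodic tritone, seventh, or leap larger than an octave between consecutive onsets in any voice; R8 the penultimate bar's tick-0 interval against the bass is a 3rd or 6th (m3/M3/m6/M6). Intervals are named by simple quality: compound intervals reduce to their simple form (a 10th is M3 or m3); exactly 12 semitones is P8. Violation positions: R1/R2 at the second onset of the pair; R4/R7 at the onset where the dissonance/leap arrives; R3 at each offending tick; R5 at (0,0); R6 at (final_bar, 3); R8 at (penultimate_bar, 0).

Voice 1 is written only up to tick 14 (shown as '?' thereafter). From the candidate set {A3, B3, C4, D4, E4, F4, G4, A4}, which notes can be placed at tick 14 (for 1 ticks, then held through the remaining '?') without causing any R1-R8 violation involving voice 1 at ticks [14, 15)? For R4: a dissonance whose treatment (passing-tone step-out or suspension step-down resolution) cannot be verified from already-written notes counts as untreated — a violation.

{A3, A4, C4, E4, F4}

A3: legal
B3: violates R4
C4: legal
D4: violates R4
E4: legal
F4: legal
G4: violates R4
A4: legal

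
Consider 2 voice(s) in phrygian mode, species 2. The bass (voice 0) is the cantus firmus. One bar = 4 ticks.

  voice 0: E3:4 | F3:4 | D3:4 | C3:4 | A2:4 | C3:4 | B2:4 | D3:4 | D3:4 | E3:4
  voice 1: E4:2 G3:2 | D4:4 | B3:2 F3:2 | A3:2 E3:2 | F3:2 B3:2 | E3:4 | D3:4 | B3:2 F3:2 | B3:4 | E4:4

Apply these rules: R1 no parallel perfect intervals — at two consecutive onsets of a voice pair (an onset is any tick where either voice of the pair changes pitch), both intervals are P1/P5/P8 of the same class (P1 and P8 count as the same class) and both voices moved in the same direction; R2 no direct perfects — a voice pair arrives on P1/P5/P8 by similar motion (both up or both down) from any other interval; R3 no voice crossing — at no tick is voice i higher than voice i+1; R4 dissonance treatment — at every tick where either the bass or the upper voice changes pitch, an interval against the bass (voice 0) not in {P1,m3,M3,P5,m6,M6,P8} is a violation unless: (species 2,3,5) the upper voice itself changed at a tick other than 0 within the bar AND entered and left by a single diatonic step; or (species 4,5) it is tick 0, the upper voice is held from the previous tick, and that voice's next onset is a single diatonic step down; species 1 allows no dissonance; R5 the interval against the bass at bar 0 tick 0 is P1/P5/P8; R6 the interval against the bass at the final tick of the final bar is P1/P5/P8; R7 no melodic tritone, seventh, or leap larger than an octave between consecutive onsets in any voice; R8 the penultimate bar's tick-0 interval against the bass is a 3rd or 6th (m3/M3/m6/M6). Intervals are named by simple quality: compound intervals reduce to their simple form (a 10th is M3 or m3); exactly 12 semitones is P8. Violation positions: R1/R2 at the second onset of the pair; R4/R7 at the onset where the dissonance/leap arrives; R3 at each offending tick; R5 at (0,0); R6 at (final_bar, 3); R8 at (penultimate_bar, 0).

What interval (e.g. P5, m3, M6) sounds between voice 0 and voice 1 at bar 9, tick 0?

P8

voice 0=E3 voice 1=E4 -> P8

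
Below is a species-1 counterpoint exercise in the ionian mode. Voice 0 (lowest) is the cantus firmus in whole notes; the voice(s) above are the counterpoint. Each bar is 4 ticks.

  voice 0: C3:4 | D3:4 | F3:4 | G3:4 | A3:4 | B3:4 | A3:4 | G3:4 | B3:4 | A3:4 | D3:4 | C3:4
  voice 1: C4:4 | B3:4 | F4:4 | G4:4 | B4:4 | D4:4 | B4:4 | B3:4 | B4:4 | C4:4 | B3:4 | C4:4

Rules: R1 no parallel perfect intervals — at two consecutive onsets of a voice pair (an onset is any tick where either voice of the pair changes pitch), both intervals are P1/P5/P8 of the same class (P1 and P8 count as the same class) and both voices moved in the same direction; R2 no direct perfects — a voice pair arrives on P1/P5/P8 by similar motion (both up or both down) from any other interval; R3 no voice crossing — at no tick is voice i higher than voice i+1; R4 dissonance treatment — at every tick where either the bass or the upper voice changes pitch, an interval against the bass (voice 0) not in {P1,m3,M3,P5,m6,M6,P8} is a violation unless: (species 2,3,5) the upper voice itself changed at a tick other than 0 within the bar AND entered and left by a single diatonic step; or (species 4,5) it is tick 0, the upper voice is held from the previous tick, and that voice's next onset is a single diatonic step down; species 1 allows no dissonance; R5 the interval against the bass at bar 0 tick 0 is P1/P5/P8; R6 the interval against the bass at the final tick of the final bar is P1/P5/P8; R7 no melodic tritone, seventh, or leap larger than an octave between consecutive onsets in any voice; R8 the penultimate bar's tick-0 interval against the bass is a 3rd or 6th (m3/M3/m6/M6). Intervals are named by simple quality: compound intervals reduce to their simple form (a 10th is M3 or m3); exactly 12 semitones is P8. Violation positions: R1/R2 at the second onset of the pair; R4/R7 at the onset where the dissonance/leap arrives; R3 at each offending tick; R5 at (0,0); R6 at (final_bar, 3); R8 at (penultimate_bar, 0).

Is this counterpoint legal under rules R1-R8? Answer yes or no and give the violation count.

bar 0: v0=C3 v1=C4 (P8)
bar 1: v0=D3 v1=B3 (M6)
bar 2: v0=F3 v1=F4 (P8)
bar 3: v0=G3 v1=G4 (P8)
bar 4: v0=A3 v1=B4 (M2)
bar 5: v0=B3 v1=D4 (m3)
bar 6: v0=A3 v1=B4 (M2)
bar 7: v0=G3 v1=B3 (M3)
bar 8: v0=B3 v1=B4 (P8)
bar 9: v0=A3 v1=C4 (m3)
bar 10: v0=D3 v1=B3 (M6)
bar 11: v0=C3 v1=C4 (P8)
  R2 @ bar2.0: D3/B3 M6 -> F3/F4 P8 similar
  R7 @ bar2.0: B3->F4 leap 6st
  R1 @ bar3.0: F3/F4 P8 -> G3/G4 P8 similar
  R4 @ bar4.0: A3/B4 M2 untreated
  R4 @ bar6.0: A3/B4 M2 untreated
  R2 @ bar8.0: G3/B3 M3 -> B3/B4 P8 similar
  R7 @ bar9.0: B4->C4 leap 11st

No (7 violations)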